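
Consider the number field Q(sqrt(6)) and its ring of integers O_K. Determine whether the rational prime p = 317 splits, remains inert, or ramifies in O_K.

splits completely

Since 6 ≢ 1 mod 4, the ring of integers is ℤ[√6] with discriminant 4·6 = 24.
Since gcd(317, 24) = 1 the prime 317 does not ramify.
Compute (6/317) via Euler: 6^((317-1)/2) mod 317 = 1, so (6/317) = 1.
d is a quadratic residue mod p, hence 317 splits in O_K.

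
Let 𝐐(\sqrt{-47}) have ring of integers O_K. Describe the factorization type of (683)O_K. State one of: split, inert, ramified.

splits completely

-47 mod 4 = 1, hence disc K = -47 and O_K = ℤ[(1+√-47)/2].
Since gcd(683, -47) = 1 the prime 683 does not ramify.
Legendre symbol by Euler's criterion: (-47/683) ≡ (-47)^341 ≡ 1 (mod 683), i.e. (-47/683) = 1.
Legendre symbol 1 ⇒ 683 is split.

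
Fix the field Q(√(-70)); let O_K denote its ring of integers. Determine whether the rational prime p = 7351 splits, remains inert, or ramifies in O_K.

splits completely

d = -70 ≡ 2 (mod 4), so O_K = ℤ[√-70] and disc(K) = 4d = -280.
disc(K) = -280 is not divisible by 7351; 7351 is unramified.
Legendre symbol by Euler's criterion: (-70/7351) ≡ (-70)^3675 ≡ 1 (mod 7351), i.e. (-70/7351) = 1.
(-70/7351) = 1, so 7351 splits.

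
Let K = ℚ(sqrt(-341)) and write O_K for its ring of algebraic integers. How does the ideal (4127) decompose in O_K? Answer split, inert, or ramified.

d = -341 ≡ 3 (mod 4), so O_K = ℤ[√-341] and disc(K) = 4d = -1364.
Since gcd(4127, -1364) = 1 the prime 4127 does not ramify.
Legendre symbol by Euler's criterion: (-341/4127) ≡ (-341)^2063 ≡ 1 (mod 4127), i.e. (-341/4127) = 1.
Legendre symbol 1 ⇒ 4127 is split.

p splits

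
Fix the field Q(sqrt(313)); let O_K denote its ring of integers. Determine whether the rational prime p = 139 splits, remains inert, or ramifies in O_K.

Since 313 ≡ 1 mod 4, the ring of integers is ℤ[(1+√313)/2] with discriminant 313.
Since gcd(139, 313) = 1 the prime 139 does not ramify.
(313/139) = 35^69 mod 139 = 1, giving Legendre symbol 1.
Legendre symbol 1 ⇒ 139 is split.

p splits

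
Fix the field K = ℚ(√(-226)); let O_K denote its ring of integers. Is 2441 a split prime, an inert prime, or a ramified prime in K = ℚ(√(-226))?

d = -226 ≡ 2 (mod 4), so O_K = ℤ[√-226] and disc(K) = 4d = -904.
2441 ∤ -904, so 2441 is unramified.
Euler's criterion: (-226)^1220 mod 2441 = 2440. Thus (-226|2441) = -1.
(-226/2441) = -1, so 2441 is inert.

inert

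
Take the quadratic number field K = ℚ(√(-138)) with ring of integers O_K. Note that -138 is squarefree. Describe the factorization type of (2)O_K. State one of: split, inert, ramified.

d = -138 ≡ 2 (mod 4), so O_K = ℤ[√-138] and disc(K) = 4d = -552.
Ramification test: 2 | -552. The prime 2 ramifies in K.

ramified — (2) = 𝔭²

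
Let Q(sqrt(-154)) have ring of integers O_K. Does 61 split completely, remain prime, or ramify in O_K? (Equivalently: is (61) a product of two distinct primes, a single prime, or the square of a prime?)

-154 mod 4 = 2, hence disc K = 4·(-154) = -616 and O_K = ℤ[√-154].
disc(K) = -616 is not divisible by 61; 61 is unramified.
Legendre symbol by Euler's criterion: (-154/61) ≡ (-154)^30 ≡ 60 (mod 61), i.e. (-154/61) = -1.
d is a non-residue mod p, hence 61 remains inert in O_K.

inert — (61) stays prime in O_K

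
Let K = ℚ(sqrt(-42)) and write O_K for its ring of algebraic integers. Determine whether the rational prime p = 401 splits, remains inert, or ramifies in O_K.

remains prime (inert)

-42 mod 4 = 2, hence disc K = 4·(-42) = -168 and O_K = ℤ[√-42].
disc(K) = -168 is not divisible by 401; 401 is unramified.
(-42/401) = 359^200 mod 401 = 400, giving Legendre symbol -1.
(-42/401) = -1, so 401 is inert.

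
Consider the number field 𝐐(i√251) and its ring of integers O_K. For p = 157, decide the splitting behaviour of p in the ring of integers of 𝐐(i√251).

Since -251 ≡ 1 mod 4, the ring of integers is ℤ[(1+√-251)/2] with discriminant -251.
Since gcd(157, -251) = 1 the prime 157 does not ramify.
(-251/157) = 63^78 mod 157 = 156, giving Legendre symbol -1.
Legendre symbol -1 ⇒ 157 is inert.

inert — (157) stays prime in O_K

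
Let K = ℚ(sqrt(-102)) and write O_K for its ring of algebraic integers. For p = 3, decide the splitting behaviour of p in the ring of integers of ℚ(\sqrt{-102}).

Since -102 ≢ 1 mod 4, the ring of integers is ℤ[√-102] with discriminant 4·(-102) = -408.
Ramification test: 3 | -408. The prime 3 ramifies in K.

p ramifies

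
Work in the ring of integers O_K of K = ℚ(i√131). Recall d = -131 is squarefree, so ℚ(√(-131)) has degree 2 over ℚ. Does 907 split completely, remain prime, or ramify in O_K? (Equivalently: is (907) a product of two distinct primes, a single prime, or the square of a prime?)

splits completely

-131 mod 4 = 1, hence disc K = -131 and O_K = ℤ[(1+√-131)/2].
Since gcd(907, -131) = 1 the prime 907 does not ramify.
Compute (-131/907) via Euler: 776^((907-1)/2) mod 907 = 1, so (-131/907) = 1.
(-131/907) = 1, so 907 splits.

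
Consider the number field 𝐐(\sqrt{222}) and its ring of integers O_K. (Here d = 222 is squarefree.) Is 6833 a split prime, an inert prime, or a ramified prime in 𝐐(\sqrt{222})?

remains prime (inert)

222 mod 4 = 2, hence disc K = 4·222 = 888 and O_K = ℤ[√222].
Since gcd(6833, 888) = 1 the prime 6833 does not ramify.
Compute (222/6833) via Euler: 222^((6833-1)/2) mod 6833 = 6832, so (222/6833) = -1.
(222/6833) = -1, so 6833 is inert.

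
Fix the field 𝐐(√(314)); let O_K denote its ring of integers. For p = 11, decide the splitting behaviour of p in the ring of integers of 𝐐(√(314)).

remains prime (inert)

Since 314 ≢ 1 mod 4, the ring of integers is ℤ[√314] with discriminant 4·314 = 1256.
disc(K) = 1256 is not divisible by 11; 11 is unramified.
Euler's criterion: 314^5 mod 11 = 10. Thus (314|11) = -1.
Legendre symbol -1 ⇒ 11 is inert.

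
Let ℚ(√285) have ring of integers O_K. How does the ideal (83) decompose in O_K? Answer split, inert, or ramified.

83 splits in O_K

285 mod 4 = 1, hence disc K = 285 and O_K = ℤ[(1+√285)/2].
83 ∤ 285, so 83 is unramified.
Euler's criterion: 285^41 mod 83 = 1. Thus (285|83) = 1.
Legendre symbol 1 ⇒ 83 is split.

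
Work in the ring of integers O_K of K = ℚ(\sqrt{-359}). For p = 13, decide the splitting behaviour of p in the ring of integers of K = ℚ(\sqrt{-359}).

-359 mod 4 = 1, hence disc K = -359 and O_K = ℤ[(1+√-359)/2].
disc(K) = -359 is not divisible by 13; 13 is unramified.
Compute (-359/13) via Euler: 5^((13-1)/2) mod 13 = 12, so (-359/13) = -1.
Legendre symbol -1 ⇒ 13 is inert.

remains prime (inert)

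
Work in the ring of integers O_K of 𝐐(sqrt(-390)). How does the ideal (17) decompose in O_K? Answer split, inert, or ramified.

splits completely

-390 mod 4 = 2, hence disc K = 4·(-390) = -1560 and O_K = ℤ[√-390].
Since gcd(17, -1560) = 1 the prime 17 does not ramify.
Legendre symbol by Euler's criterion: (-390/17) ≡ (-390)^8 ≡ 1 (mod 17), i.e. (-390/17) = 1.
(-390/17) = 1, so 17 splits.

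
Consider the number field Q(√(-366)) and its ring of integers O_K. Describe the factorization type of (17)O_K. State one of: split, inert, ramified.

17 splits in O_K

Since -366 ≢ 1 mod 4, the ring of integers is ℤ[√-366] with discriminant 4·(-366) = -1464.
disc(K) = -1464 is not divisible by 17; 17 is unramified.
Euler's criterion: (-366)^8 mod 17 = 1. Thus (-366|17) = 1.
d is a quadratic residue mod p, hence 17 splits in O_K.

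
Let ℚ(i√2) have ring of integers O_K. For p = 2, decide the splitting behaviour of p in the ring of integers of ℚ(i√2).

ramified

-2 mod 4 = 2, hence disc K = 4·(-2) = -8 and O_K = ℤ[√-2].
2 divides disc(K) = -8, so 2 ramifies.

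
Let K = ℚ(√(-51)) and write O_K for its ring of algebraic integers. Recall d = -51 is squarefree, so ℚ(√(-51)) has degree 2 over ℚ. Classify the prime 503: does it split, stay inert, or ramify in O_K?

split

-51 mod 4 = 1, hence disc K = -51 and O_K = ℤ[(1+√-51)/2].
Since gcd(503, -51) = 1 the prime 503 does not ramify.
Euler's criterion: (-51)^251 mod 503 = 1. Thus (-51|503) = 1.
Legendre symbol 1 ⇒ 503 is split.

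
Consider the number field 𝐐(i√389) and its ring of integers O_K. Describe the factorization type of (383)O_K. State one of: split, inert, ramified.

d = -389 ≡ 3 (mod 4), so O_K = ℤ[√-389] and disc(K) = 4d = -1556.
Since gcd(383, -1556) = 1 the prime 383 does not ramify.
Compute (-389/383) via Euler: 377^((383-1)/2) mod 383 = 382, so (-389/383) = -1.
(-389/383) = -1, so 383 is inert.

p is inert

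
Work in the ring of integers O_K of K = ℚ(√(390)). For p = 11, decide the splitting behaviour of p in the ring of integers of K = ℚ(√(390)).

p splits

Since 390 ≢ 1 mod 4, the ring of integers is ℤ[√390] with discriminant 4·390 = 1560.
11 ∤ 1560, so 11 is unramified.
Compute (390/11) via Euler: 5^((11-1)/2) mod 11 = 1, so (390/11) = 1.
Legendre symbol 1 ⇒ 11 is split.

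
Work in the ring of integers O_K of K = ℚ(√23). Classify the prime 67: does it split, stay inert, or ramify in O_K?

Since 23 ≢ 1 mod 4, the ring of integers is ℤ[√23] with discriminant 4·23 = 92.
Since gcd(67, 92) = 1 the prime 67 does not ramify.
Legendre symbol by Euler's criterion: (23/67) ≡ 23^33 ≡ 1 (mod 67), i.e. (23/67) = 1.
(23/67) = 1, so 67 splits.

split — (67) = 𝔭₁𝔭₂ with 𝔭₁ ≠ 𝔭₂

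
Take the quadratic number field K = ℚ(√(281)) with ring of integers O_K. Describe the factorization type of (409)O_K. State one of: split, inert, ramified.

split — (409) = 𝔭₁𝔭₂ with 𝔭₁ ≠ 𝔭₂

d = 281 ≡ 1 (mod 4), so O_K = ℤ[(1+√281)/2] and disc(K) = d = 281.
409 ∤ 281, so 409 is unramified.
Legendre symbol by Euler's criterion: (281/409) ≡ 281^204 ≡ 1 (mod 409), i.e. (281/409) = 1.
Legendre symbol 1 ⇒ 409 is split.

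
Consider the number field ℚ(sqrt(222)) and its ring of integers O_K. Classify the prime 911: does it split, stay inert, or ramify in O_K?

911 remains inert

222 mod 4 = 2, hence disc K = 4·222 = 888 and O_K = ℤ[√222].
Since gcd(911, 888) = 1 the prime 911 does not ramify.
Compute (222/911) via Euler: 222^((911-1)/2) mod 911 = 910, so (222/911) = -1.
Legendre symbol -1 ⇒ 911 is inert.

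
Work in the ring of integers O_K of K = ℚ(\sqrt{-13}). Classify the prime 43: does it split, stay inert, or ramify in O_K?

p is inert

Since -13 ≢ 1 mod 4, the ring of integers is ℤ[√-13] with discriminant 4·(-13) = -52.
Since gcd(43, -52) = 1 the prime 43 does not ramify.
Compute (-13/43) via Euler: 30^((43-1)/2) mod 43 = 42, so (-13/43) = -1.
d is a non-residue mod p, hence 43 remains inert in O_K.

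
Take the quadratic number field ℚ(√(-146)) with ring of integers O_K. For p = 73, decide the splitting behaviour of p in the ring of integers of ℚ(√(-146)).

-146 mod 4 = 2, hence disc K = 4·(-146) = -584 and O_K = ℤ[√-146].
73 divides disc(K) = -584, so 73 ramifies.

ramified — (73) = 𝔭²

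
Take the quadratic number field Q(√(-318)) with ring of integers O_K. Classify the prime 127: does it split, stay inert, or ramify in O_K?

-318 mod 4 = 2, hence disc K = 4·(-318) = -1272 and O_K = ℤ[√-318].
127 ∤ -1272, so 127 is unramified.
(-318/127) = 63^63 mod 127 = 126, giving Legendre symbol -1.
(-318/127) = -1, so 127 is inert.

inert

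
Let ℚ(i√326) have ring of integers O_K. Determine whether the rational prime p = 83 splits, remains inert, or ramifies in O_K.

Since -326 ≢ 1 mod 4, the ring of integers is ℤ[√-326] with discriminant 4·(-326) = -1304.
Since gcd(83, -1304) = 1 the prime 83 does not ramify.
Compute (-326/83) via Euler: 6^((83-1)/2) mod 83 = 82, so (-326/83) = -1.
(-326/83) = -1, so 83 is inert.

remains prime (inert)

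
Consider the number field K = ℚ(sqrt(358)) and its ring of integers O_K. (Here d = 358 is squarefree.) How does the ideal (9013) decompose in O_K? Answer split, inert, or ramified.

split — (9013) = 𝔭₁𝔭₂ with 𝔭₁ ≠ 𝔭₂

358 mod 4 = 2, hence disc K = 4·358 = 1432 and O_K = ℤ[√358].
9013 ∤ 1432, so 9013 is unramified.
Legendre symbol by Euler's criterion: (358/9013) ≡ 358^4506 ≡ 1 (mod 9013), i.e. (358/9013) = 1.
(358/9013) = 1, so 9013 splits.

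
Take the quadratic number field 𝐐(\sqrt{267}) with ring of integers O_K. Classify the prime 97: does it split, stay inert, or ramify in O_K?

split

d = 267 ≡ 3 (mod 4), so O_K = ℤ[√267] and disc(K) = 4d = 1068.
disc(K) = 1068 is not divisible by 97; 97 is unramified.
Legendre symbol by Euler's criterion: (267/97) ≡ 267^48 ≡ 1 (mod 97), i.e. (267/97) = 1.
(267/97) = 1, so 97 splits.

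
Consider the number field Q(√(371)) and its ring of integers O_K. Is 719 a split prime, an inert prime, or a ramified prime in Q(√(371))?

inert — (719) stays prime in O_K

371 mod 4 = 3, hence disc K = 4·371 = 1484 and O_K = ℤ[√371].
719 ∤ 1484, so 719 is unramified.
Euler's criterion: 371^359 mod 719 = 718. Thus (371|719) = -1.
d is a non-residue mod p, hence 719 remains inert in O_K.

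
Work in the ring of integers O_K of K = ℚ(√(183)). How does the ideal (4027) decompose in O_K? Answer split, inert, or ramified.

inert

Since 183 ≢ 1 mod 4, the ring of integers is ℤ[√183] with discriminant 4·183 = 732.
disc(K) = 732 is not divisible by 4027; 4027 is unramified.
Compute (183/4027) via Euler: 183^((4027-1)/2) mod 4027 = 4026, so (183/4027) = -1.
(183/4027) = -1, so 4027 is inert.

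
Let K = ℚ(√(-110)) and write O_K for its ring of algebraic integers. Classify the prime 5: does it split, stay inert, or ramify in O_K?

ramifies in O_K

-110 mod 4 = 2, hence disc K = 4·(-110) = -440 and O_K = ℤ[√-110].
disc(K) = -440 = 5·(-88), so p = 5 is ramified.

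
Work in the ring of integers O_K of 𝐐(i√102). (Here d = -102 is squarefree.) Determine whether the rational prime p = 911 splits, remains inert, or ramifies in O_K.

-102 mod 4 = 2, hence disc K = 4·(-102) = -408 and O_K = ℤ[√-102].
911 ∤ -408, so 911 is unramified.
Euler's criterion: (-102)^455 mod 911 = 1. Thus (-102|911) = 1.
Legendre symbol 1 ⇒ 911 is split.

splits completely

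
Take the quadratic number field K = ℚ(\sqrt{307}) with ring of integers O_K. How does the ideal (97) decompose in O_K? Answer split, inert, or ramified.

p splits

307 mod 4 = 3, hence disc K = 4·307 = 1228 and O_K = ℤ[√307].
97 ∤ 1228, so 97 is unramified.
Compute (307/97) via Euler: 16^((97-1)/2) mod 97 = 1, so (307/97) = 1.
d is a quadratic residue mod p, hence 97 splits in O_K.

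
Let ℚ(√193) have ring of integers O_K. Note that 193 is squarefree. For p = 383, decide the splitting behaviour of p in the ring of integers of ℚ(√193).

p splits

Since 193 ≡ 1 mod 4, the ring of integers is ℤ[(1+√193)/2] with discriminant 193.
Since gcd(383, 193) = 1 the prime 383 does not ramify.
(193/383) = 193^191 mod 383 = 1, giving Legendre symbol 1.
Legendre symbol 1 ⇒ 383 is split.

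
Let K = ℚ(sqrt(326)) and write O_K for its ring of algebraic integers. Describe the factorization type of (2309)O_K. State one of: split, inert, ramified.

Since 326 ≢ 1 mod 4, the ring of integers is ℤ[√326] with discriminant 4·326 = 1304.
disc(K) = 1304 is not divisible by 2309; 2309 is unramified.
Legendre symbol by Euler's criterion: (326/2309) ≡ 326^1154 ≡ 1 (mod 2309), i.e. (326/2309) = 1.
d is a quadratic residue mod p, hence 2309 splits in O_K.

split — (2309) = 𝔭₁𝔭₂ with 𝔭₁ ≠ 𝔭₂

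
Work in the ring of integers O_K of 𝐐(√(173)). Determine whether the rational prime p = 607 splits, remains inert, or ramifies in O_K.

split

173 mod 4 = 1, hence disc K = 173 and O_K = ℤ[(1+√173)/2].
disc(K) = 173 is not divisible by 607; 607 is unramified.
Legendre symbol by Euler's criterion: (173/607) ≡ 173^303 ≡ 1 (mod 607), i.e. (173/607) = 1.
(173/607) = 1, so 607 splits.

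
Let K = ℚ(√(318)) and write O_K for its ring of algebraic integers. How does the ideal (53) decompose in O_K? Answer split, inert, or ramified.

318 mod 4 = 2, hence disc K = 4·318 = 1272 and O_K = ℤ[√318].
53 divides disc(K) = 1272, so 53 ramifies.

ramified — (53) = 𝔭²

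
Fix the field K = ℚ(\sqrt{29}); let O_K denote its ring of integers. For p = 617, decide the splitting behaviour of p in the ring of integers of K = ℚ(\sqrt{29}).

inert — (617) stays prime in O_K

29 mod 4 = 1, hence disc K = 29 and O_K = ℤ[(1+√29)/2].
617 ∤ 29, so 617 is unramified.
Euler's criterion: 29^308 mod 617 = 616. Thus (29|617) = -1.
d is a non-residue mod p, hence 617 remains inert in O_K.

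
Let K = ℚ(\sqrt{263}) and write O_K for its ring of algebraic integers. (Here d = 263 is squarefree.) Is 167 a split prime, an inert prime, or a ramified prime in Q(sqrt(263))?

p splits

Since 263 ≢ 1 mod 4, the ring of integers is ℤ[√263] with discriminant 4·263 = 1052.
167 ∤ 1052, so 167 is unramified.
(263/167) = 96^83 mod 167 = 1, giving Legendre symbol 1.
(263/167) = 1, so 167 splits.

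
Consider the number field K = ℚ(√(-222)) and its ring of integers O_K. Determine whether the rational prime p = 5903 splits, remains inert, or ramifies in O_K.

Since -222 ≢ 1 mod 4, the ring of integers is ℤ[√-222] with discriminant 4·(-222) = -888.
disc(K) = -888 is not divisible by 5903; 5903 is unramified.
(-222/5903) = 5681^2951 mod 5903 = 1, giving Legendre symbol 1.
d is a quadratic residue mod p, hence 5903 splits in O_K.

split — (5903) = 𝔭₁𝔭₂ with 𝔭₁ ≠ 𝔭₂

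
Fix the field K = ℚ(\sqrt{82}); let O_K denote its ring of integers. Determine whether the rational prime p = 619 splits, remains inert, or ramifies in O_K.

p is inert

82 mod 4 = 2, hence disc K = 4·82 = 328 and O_K = ℤ[√82].
disc(K) = 328 is not divisible by 619; 619 is unramified.
Euler's criterion: 82^309 mod 619 = 618. Thus (82|619) = -1.
Legendre symbol -1 ⇒ 619 is inert.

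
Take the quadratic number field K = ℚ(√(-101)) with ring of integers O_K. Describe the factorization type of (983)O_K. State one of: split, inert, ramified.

p splits

Since -101 ≢ 1 mod 4, the ring of integers is ℤ[√-101] with discriminant 4·(-101) = -404.
disc(K) = -404 is not divisible by 983; 983 is unramified.
Euler's criterion: (-101)^491 mod 983 = 1. Thus (-101|983) = 1.
(-101/983) = 1, so 983 splits.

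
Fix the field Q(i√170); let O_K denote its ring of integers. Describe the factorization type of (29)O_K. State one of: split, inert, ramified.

split — (29) = 𝔭₁𝔭₂ with 𝔭₁ ≠ 𝔭₂

Since -170 ≢ 1 mod 4, the ring of integers is ℤ[√-170] with discriminant 4·(-170) = -680.
29 ∤ -680, so 29 is unramified.
Euler's criterion: (-170)^14 mod 29 = 1. Thus (-170|29) = 1.
d is a quadratic residue mod p, hence 29 splits in O_K.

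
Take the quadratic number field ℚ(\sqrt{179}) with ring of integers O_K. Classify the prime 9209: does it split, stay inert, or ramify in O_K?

p splits

Since 179 ≢ 1 mod 4, the ring of integers is ℤ[√179] with discriminant 4·179 = 716.
9209 ∤ 716, so 9209 is unramified.
(179/9209) = 179^4604 mod 9209 = 1, giving Legendre symbol 1.
d is a quadratic residue mod p, hence 9209 splits in O_K.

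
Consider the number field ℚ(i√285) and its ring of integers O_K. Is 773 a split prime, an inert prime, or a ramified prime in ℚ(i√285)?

d = -285 ≡ 3 (mod 4), so O_K = ℤ[√-285] and disc(K) = 4d = -1140.
773 ∤ -1140, so 773 is unramified.
(-285/773) = 488^386 mod 773 = 772, giving Legendre symbol -1.
d is a non-residue mod p, hence 773 remains inert in O_K.

p is inert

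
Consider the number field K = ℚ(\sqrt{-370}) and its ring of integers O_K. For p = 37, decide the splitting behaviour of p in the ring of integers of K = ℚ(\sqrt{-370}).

-370 mod 4 = 2, hence disc K = 4·(-370) = -1480 and O_K = ℤ[√-370].
disc(K) = -1480 = 37·(-40), so p = 37 is ramified.

37 is ramified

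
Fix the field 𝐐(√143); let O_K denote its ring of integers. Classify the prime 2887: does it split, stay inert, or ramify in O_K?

Since 143 ≢ 1 mod 4, the ring of integers is ℤ[√143] with discriminant 4·143 = 572.
disc(K) = 572 is not divisible by 2887; 2887 is unramified.
(143/2887) = 143^1443 mod 2887 = 2886, giving Legendre symbol -1.
(143/2887) = -1, so 2887 is inert.

inert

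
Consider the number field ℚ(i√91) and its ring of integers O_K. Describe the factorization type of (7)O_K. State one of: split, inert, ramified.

d = -91 ≡ 1 (mod 4), so O_K = ℤ[(1+√-91)/2] and disc(K) = d = -91.
disc(K) = -91 = 7·(-13), so p = 7 is ramified.

ramified — (7) = 𝔭²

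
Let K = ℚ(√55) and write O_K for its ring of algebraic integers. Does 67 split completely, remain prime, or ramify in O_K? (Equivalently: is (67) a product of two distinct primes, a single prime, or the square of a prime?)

55 mod 4 = 3, hence disc K = 4·55 = 220 and O_K = ℤ[√55].
67 ∤ 220, so 67 is unramified.
Compute (55/67) via Euler: 55^((67-1)/2) mod 67 = 1, so (55/67) = 1.
Legendre symbol 1 ⇒ 67 is split.

p splits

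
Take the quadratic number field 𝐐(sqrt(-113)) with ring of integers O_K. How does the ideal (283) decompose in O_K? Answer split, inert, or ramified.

d = -113 ≡ 3 (mod 4), so O_K = ℤ[√-113] and disc(K) = 4d = -452.
283 ∤ -452, so 283 is unramified.
(-113/283) = 170^141 mod 283 = 282, giving Legendre symbol -1.
Legendre symbol -1 ⇒ 283 is inert.

283 remains inert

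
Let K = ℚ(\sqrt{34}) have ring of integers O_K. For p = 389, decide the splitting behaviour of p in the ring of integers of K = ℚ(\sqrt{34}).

389 remains inert

34 mod 4 = 2, hence disc K = 4·34 = 136 and O_K = ℤ[√34].
Since gcd(389, 136) = 1 the prime 389 does not ramify.
Euler's criterion: 34^194 mod 389 = 388. Thus (34|389) = -1.
Legendre symbol -1 ⇒ 389 is inert.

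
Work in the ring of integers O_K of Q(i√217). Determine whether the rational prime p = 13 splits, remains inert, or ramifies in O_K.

Since -217 ≢ 1 mod 4, the ring of integers is ℤ[√-217] with discriminant 4·(-217) = -868.
13 ∤ -868, so 13 is unramified.
Legendre symbol by Euler's criterion: (-217/13) ≡ (-217)^6 ≡ 1 (mod 13), i.e. (-217/13) = 1.
Legendre symbol 1 ⇒ 13 is split.

split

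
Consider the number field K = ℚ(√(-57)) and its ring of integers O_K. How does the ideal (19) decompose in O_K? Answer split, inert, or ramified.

ramified — (19) = 𝔭²

Since -57 ≢ 1 mod 4, the ring of integers is ℤ[√-57] with discriminant 4·(-57) = -228.
Ramification test: 19 | -228. The prime 19 ramifies in K.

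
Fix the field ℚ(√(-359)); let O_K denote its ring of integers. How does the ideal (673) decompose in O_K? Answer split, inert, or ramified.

d = -359 ≡ 1 (mod 4), so O_K = ℤ[(1+√-359)/2] and disc(K) = d = -359.
673 ∤ -359, so 673 is unramified.
Euler's criterion: (-359)^336 mod 673 = 672. Thus (-359|673) = -1.
d is a non-residue mod p, hence 673 remains inert in O_K.

remains prime (inert)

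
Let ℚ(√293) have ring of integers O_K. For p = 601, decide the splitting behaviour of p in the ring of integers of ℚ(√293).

d = 293 ≡ 1 (mod 4), so O_K = ℤ[(1+√293)/2] and disc(K) = d = 293.
601 ∤ 293, so 601 is unramified.
Compute (293/601) via Euler: 293^((601-1)/2) mod 601 = 1, so (293/601) = 1.
d is a quadratic residue mod p, hence 601 splits in O_K.

p splits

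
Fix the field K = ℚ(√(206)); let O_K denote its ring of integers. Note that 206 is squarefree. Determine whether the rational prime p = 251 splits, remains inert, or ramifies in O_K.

Since 206 ≢ 1 mod 4, the ring of integers is ℤ[√206] with discriminant 4·206 = 824.
251 ∤ 824, so 251 is unramified.
(206/251) = 206^125 mod 251 = 250, giving Legendre symbol -1.
Legendre symbol -1 ⇒ 251 is inert.

inert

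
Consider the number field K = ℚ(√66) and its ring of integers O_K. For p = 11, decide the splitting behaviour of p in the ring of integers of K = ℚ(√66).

ramified

d = 66 ≡ 2 (mod 4), so O_K = ℤ[√66] and disc(K) = 4d = 264.
Ramification test: 11 | 264. The prime 11 ramifies in K.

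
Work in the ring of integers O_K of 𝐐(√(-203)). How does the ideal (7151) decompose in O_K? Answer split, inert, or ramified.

remains prime (inert)

d = -203 ≡ 1 (mod 4), so O_K = ℤ[(1+√-203)/2] and disc(K) = d = -203.
7151 ∤ -203, so 7151 is unramified.
Compute (-203/7151) via Euler: 6948^((7151-1)/2) mod 7151 = 7150, so (-203/7151) = -1.
(-203/7151) = -1, so 7151 is inert.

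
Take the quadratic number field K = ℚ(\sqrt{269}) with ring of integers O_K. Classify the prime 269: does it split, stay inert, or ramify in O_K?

ramifies in O_K

269 mod 4 = 1, hence disc K = 269 and O_K = ℤ[(1+√269)/2].
269 divides disc(K) = 269, so 269 ramifies.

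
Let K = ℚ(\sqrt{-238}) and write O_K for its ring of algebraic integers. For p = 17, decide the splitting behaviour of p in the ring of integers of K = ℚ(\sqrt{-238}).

ramifies in O_K

-238 mod 4 = 2, hence disc K = 4·(-238) = -952 and O_K = ℤ[√-238].
disc(K) = -952 = 17·(-56), so p = 17 is ramified.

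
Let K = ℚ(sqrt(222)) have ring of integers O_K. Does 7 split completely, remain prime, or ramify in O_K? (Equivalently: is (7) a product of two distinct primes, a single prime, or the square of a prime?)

222 mod 4 = 2, hence disc K = 4·222 = 888 and O_K = ℤ[√222].
disc(K) = 888 is not divisible by 7; 7 is unramified.
Legendre symbol by Euler's criterion: (222/7) ≡ 222^3 ≡ 6 (mod 7), i.e. (222/7) = -1.
d is a non-residue mod p, hence 7 remains inert in O_K.

inert — (7) stays prime in O_K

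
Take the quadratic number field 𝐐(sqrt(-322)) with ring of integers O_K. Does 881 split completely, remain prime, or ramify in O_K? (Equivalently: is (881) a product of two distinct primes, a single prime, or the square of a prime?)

d = -322 ≡ 2 (mod 4), so O_K = ℤ[√-322] and disc(K) = 4d = -1288.
881 ∤ -1288, so 881 is unramified.
Compute (-322/881) via Euler: 559^((881-1)/2) mod 881 = 1, so (-322/881) = 1.
(-322/881) = 1, so 881 splits.

split — (881) = 𝔭₁𝔭₂ with 𝔭₁ ≠ 𝔭₂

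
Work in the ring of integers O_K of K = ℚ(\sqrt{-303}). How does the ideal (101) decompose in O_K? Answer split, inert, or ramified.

Since -303 ≡ 1 mod 4, the ring of integers is ℤ[(1+√-303)/2] with discriminant -303.
101 divides disc(K) = -303, so 101 ramifies.

101 is ramified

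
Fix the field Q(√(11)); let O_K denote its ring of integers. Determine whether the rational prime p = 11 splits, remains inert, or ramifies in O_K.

11 is ramified

Since 11 ≢ 1 mod 4, the ring of integers is ℤ[√11] with discriminant 4·11 = 44.
disc(K) = 44 = 11·4, so p = 11 is ramified.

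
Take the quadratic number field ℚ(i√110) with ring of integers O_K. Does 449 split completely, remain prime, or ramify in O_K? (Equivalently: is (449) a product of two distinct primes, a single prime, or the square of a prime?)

split — (449) = 𝔭₁𝔭₂ with 𝔭₁ ≠ 𝔭₂

Since -110 ≢ 1 mod 4, the ring of integers is ℤ[√-110] with discriminant 4·(-110) = -440.
Since gcd(449, -440) = 1 the prime 449 does not ramify.
Legendre symbol by Euler's criterion: (-110/449) ≡ (-110)^224 ≡ 1 (mod 449), i.e. (-110/449) = 1.
(-110/449) = 1, so 449 splits.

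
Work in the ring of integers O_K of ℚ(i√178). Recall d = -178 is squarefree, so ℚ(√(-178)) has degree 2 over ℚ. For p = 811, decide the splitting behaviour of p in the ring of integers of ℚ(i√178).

split

-178 mod 4 = 2, hence disc K = 4·(-178) = -712 and O_K = ℤ[√-178].
disc(K) = -712 is not divisible by 811; 811 is unramified.
Legendre symbol by Euler's criterion: (-178/811) ≡ (-178)^405 ≡ 1 (mod 811), i.e. (-178/811) = 1.
(-178/811) = 1, so 811 splits.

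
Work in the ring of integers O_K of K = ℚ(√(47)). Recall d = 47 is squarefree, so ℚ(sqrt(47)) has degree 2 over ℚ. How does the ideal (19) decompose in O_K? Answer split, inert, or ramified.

split — (19) = 𝔭₁𝔭₂ with 𝔭₁ ≠ 𝔭₂

47 mod 4 = 3, hence disc K = 4·47 = 188 and O_K = ℤ[√47].
19 ∤ 188, so 19 is unramified.
Compute (47/19) via Euler: 9^((19-1)/2) mod 19 = 1, so (47/19) = 1.
(47/19) = 1, so 19 splits.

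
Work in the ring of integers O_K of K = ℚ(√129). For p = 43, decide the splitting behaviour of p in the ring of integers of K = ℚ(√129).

p ramifies

Since 129 ≡ 1 mod 4, the ring of integers is ℤ[(1+√129)/2] with discriminant 129.
disc(K) = 129 = 43·3, so p = 43 is ramified.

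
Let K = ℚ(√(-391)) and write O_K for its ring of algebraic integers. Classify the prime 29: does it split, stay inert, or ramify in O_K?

29 remains inert

-391 mod 4 = 1, hence disc K = -391 and O_K = ℤ[(1+√-391)/2].
disc(K) = -391 is not divisible by 29; 29 is unramified.
Euler's criterion: (-391)^14 mod 29 = 28. Thus (-391|29) = -1.
d is a non-residue mod p, hence 29 remains inert in O_K.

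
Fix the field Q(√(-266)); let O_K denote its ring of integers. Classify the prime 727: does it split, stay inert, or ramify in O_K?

p splits

d = -266 ≡ 2 (mod 4), so O_K = ℤ[√-266] and disc(K) = 4d = -1064.
disc(K) = -1064 is not divisible by 727; 727 is unramified.
Legendre symbol by Euler's criterion: (-266/727) ≡ (-266)^363 ≡ 1 (mod 727), i.e. (-266/727) = 1.
d is a quadratic residue mod p, hence 727 splits in O_K.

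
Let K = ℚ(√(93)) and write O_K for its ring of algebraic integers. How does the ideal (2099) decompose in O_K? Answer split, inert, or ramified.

p splits

Since 93 ≡ 1 mod 4, the ring of integers is ℤ[(1+√93)/2] with discriminant 93.
2099 ∤ 93, so 2099 is unramified.
Compute (93/2099) via Euler: 93^((2099-1)/2) mod 2099 = 1, so (93/2099) = 1.
d is a quadratic residue mod p, hence 2099 splits in O_K.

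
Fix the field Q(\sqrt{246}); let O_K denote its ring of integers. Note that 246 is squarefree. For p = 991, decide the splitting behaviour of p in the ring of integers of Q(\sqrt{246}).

246 mod 4 = 2, hence disc K = 4·246 = 984 and O_K = ℤ[√246].
Since gcd(991, 984) = 1 the prime 991 does not ramify.
Euler's criterion: 246^495 mod 991 = 1. Thus (246|991) = 1.
(246/991) = 1, so 991 splits.

split — (991) = 𝔭₁𝔭₂ with 𝔭₁ ≠ 𝔭₂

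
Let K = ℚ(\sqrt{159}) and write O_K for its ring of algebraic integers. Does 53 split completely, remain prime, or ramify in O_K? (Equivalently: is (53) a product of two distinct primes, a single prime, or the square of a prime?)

d = 159 ≡ 3 (mod 4), so O_K = ℤ[√159] and disc(K) = 4d = 636.
Ramification test: 53 | 636. The prime 53 ramifies in K.

ramified — (53) = 𝔭²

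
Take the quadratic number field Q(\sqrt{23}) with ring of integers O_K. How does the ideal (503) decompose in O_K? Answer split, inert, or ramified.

23 mod 4 = 3, hence disc K = 4·23 = 92 and O_K = ℤ[√23].
503 ∤ 92, so 503 is unramified.
Compute (23/503) via Euler: 23^((503-1)/2) mod 503 = 1, so (23/503) = 1.
Legendre symbol 1 ⇒ 503 is split.

splits completely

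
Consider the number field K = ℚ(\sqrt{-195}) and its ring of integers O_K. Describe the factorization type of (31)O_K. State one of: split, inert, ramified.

remains prime (inert)

d = -195 ≡ 1 (mod 4), so O_K = ℤ[(1+√-195)/2] and disc(K) = d = -195.
Since gcd(31, -195) = 1 the prime 31 does not ramify.
(-195/31) = 22^15 mod 31 = 30, giving Legendre symbol -1.
Legendre symbol -1 ⇒ 31 is inert.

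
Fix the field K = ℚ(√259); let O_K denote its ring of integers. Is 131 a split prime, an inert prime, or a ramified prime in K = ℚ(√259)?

131 remains inert

d = 259 ≡ 3 (mod 4), so O_K = ℤ[√259] and disc(K) = 4d = 1036.
Since gcd(131, 1036) = 1 the prime 131 does not ramify.
Compute (259/131) via Euler: 128^((131-1)/2) mod 131 = 130, so (259/131) = -1.
Legendre symbol -1 ⇒ 131 is inert.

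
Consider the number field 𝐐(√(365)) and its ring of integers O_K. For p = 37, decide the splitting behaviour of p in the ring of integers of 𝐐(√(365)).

365 mod 4 = 1, hence disc K = 365 and O_K = ℤ[(1+√365)/2].
disc(K) = 365 is not divisible by 37; 37 is unramified.
Legendre symbol by Euler's criterion: (365/37) ≡ 365^18 ≡ 36 (mod 37), i.e. (365/37) = -1.
d is a non-residue mod p, hence 37 remains inert in O_K.

p is inert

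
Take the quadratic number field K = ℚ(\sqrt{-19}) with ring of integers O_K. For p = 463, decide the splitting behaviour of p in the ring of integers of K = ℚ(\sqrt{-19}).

splits completely

Since -19 ≡ 1 mod 4, the ring of integers is ℤ[(1+√-19)/2] with discriminant -19.
disc(K) = -19 is not divisible by 463; 463 is unramified.
Compute (-19/463) via Euler: 444^((463-1)/2) mod 463 = 1, so (-19/463) = 1.
d is a quadratic residue mod p, hence 463 splits in O_K.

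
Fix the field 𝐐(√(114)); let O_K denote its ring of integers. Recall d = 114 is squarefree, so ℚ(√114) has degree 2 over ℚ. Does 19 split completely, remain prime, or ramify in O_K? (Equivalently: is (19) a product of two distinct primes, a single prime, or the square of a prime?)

Since 114 ≢ 1 mod 4, the ring of integers is ℤ[√114] with discriminant 4·114 = 456.
disc(K) = 456 = 19·24, so p = 19 is ramified.

19 is ramified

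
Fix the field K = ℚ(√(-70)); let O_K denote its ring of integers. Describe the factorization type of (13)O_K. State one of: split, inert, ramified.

-70 mod 4 = 2, hence disc K = 4·(-70) = -280 and O_K = ℤ[√-70].
Since gcd(13, -280) = 1 the prime 13 does not ramify.
Euler's criterion: (-70)^6 mod 13 = 12. Thus (-70|13) = -1.
Legendre symbol -1 ⇒ 13 is inert.

13 remains inert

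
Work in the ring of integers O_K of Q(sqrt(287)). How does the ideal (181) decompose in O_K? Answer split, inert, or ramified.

181 splits in O_K

d = 287 ≡ 3 (mod 4), so O_K = ℤ[√287] and disc(K) = 4d = 1148.
disc(K) = 1148 is not divisible by 181; 181 is unramified.
Legendre symbol by Euler's criterion: (287/181) ≡ 287^90 ≡ 1 (mod 181), i.e. (287/181) = 1.
(287/181) = 1, so 181 splits.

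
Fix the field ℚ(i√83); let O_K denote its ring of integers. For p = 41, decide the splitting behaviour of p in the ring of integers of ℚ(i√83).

Since -83 ≡ 1 mod 4, the ring of integers is ℤ[(1+√-83)/2] with discriminant -83.
41 ∤ -83, so 41 is unramified.
Compute (-83/41) via Euler: 40^((41-1)/2) mod 41 = 1, so (-83/41) = 1.
d is a quadratic residue mod p, hence 41 splits in O_K.

splits completely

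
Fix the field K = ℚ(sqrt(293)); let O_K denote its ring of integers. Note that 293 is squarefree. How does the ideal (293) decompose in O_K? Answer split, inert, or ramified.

ramified

d = 293 ≡ 1 (mod 4), so O_K = ℤ[(1+√293)/2] and disc(K) = d = 293.
Ramification test: 293 | 293. The prime 293 ramifies in K.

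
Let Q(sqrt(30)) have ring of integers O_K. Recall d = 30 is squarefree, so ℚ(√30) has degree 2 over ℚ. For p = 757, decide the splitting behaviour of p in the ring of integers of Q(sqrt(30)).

p splits

30 mod 4 = 2, hence disc K = 4·30 = 120 and O_K = ℤ[√30].
disc(K) = 120 is not divisible by 757; 757 is unramified.
Compute (30/757) via Euler: 30^((757-1)/2) mod 757 = 1, so (30/757) = 1.
d is a quadratic residue mod p, hence 757 splits in O_K.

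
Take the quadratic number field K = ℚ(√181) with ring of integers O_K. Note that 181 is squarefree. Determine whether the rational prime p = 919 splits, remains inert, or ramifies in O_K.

split — (919) = 𝔭₁𝔭₂ with 𝔭₁ ≠ 𝔭₂

d = 181 ≡ 1 (mod 4), so O_K = ℤ[(1+√181)/2] and disc(K) = d = 181.
Since gcd(919, 181) = 1 the prime 919 does not ramify.
Euler's criterion: 181^459 mod 919 = 1. Thus (181|919) = 1.
(181/919) = 1, so 919 splits.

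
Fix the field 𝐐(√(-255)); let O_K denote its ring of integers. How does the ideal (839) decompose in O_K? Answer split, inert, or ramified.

Since -255 ≡ 1 mod 4, the ring of integers is ℤ[(1+√-255)/2] with discriminant -255.
disc(K) = -255 is not divisible by 839; 839 is unramified.
Compute (-255/839) via Euler: 584^((839-1)/2) mod 839 = 1, so (-255/839) = 1.
d is a quadratic residue mod p, hence 839 splits in O_K.

p splits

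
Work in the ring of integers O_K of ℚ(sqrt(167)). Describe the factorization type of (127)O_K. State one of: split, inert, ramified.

d = 167 ≡ 3 (mod 4), so O_K = ℤ[√167] and disc(K) = 4d = 668.
disc(K) = 668 is not divisible by 127; 127 is unramified.
(167/127) = 40^63 mod 127 = 126, giving Legendre symbol -1.
(167/127) = -1, so 127 is inert.

remains prime (inert)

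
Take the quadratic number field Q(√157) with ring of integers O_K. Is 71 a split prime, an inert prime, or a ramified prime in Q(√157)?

p splits

Since 157 ≡ 1 mod 4, the ring of integers is ℤ[(1+√157)/2] with discriminant 157.
disc(K) = 157 is not divisible by 71; 71 is unramified.
Legendre symbol by Euler's criterion: (157/71) ≡ 157^35 ≡ 1 (mod 71), i.e. (157/71) = 1.
d is a quadratic residue mod p, hence 71 splits in O_K.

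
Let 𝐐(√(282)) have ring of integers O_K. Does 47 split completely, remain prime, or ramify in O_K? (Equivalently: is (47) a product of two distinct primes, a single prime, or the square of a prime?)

ramified

Since 282 ≢ 1 mod 4, the ring of integers is ℤ[√282] with discriminant 4·282 = 1128.
47 divides disc(K) = 1128, so 47 ramifies.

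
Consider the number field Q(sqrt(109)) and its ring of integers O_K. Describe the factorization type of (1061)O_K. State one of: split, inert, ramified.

d = 109 ≡ 1 (mod 4), so O_K = ℤ[(1+√109)/2] and disc(K) = d = 109.
Since gcd(1061, 109) = 1 the prime 1061 does not ramify.
Compute (109/1061) via Euler: 109^((1061-1)/2) mod 1061 = 1, so (109/1061) = 1.
(109/1061) = 1, so 1061 splits.

split — (1061) = 𝔭₁𝔭₂ with 𝔭₁ ≠ 𝔭₂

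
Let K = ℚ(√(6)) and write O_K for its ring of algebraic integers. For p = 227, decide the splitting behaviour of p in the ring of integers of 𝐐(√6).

Since 6 ≢ 1 mod 4, the ring of integers is ℤ[√6] with discriminant 4·6 = 24.
disc(K) = 24 is not divisible by 227; 227 is unramified.
Legendre symbol by Euler's criterion: (6/227) ≡ 6^113 ≡ 226 (mod 227), i.e. (6/227) = -1.
(6/227) = -1, so 227 is inert.

inert — (227) stays prime in O_K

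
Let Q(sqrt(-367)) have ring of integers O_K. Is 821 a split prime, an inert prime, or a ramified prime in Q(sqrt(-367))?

821 splits in O_K

d = -367 ≡ 1 (mod 4), so O_K = ℤ[(1+√-367)/2] and disc(K) = d = -367.
disc(K) = -367 is not divisible by 821; 821 is unramified.
Compute (-367/821) via Euler: 454^((821-1)/2) mod 821 = 1, so (-367/821) = 1.
Legendre symbol 1 ⇒ 821 is split.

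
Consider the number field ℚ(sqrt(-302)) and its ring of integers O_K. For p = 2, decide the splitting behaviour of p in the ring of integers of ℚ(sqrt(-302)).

Since -302 ≢ 1 mod 4, the ring of integers is ℤ[√-302] with discriminant 4·(-302) = -1208.
Ramification test: 2 | -1208. The prime 2 ramifies in K.

ramifies in O_K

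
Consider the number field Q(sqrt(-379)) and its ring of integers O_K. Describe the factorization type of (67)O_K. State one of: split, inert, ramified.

p splits

Since -379 ≡ 1 mod 4, the ring of integers is ℤ[(1+√-379)/2] with discriminant -379.
67 ∤ -379, so 67 is unramified.
Euler's criterion: (-379)^33 mod 67 = 1. Thus (-379|67) = 1.
(-379/67) = 1, so 67 splits.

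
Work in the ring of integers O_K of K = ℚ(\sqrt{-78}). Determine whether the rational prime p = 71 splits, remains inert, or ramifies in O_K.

p splits

d = -78 ≡ 2 (mod 4), so O_K = ℤ[√-78] and disc(K) = 4d = -312.
71 ∤ -312, so 71 is unramified.
Compute (-78/71) via Euler: 64^((71-1)/2) mod 71 = 1, so (-78/71) = 1.
d is a quadratic residue mod p, hence 71 splits in O_K.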